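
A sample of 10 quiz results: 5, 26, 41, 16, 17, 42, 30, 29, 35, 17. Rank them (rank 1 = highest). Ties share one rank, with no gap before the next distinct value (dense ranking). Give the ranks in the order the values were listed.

9, 6, 2, 8, 7, 1, 4, 5, 3, 7

Sorted (descending): 42, 41, 35, 30, 29, 26, 17, 17, 16, 5
The 2 values of 17 share dense rank 7.
Remaining distinct values take the next consecutive integers.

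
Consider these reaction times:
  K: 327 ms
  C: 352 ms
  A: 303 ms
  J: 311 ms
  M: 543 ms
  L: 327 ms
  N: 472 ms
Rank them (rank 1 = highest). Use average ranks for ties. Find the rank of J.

Sorted (descending): 543, 472, 352, 327, 327, 311, 303
The 2 values of 327 occupy positions 4–5 → average rank (4+5)/2 = 4.5.
J has value 311 ms → rank 6.

6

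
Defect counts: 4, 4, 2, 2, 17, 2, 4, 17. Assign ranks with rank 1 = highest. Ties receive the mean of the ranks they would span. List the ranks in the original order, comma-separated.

4, 4, 7, 7, 1.5, 7, 4, 1.5

Sorted (descending): 17, 17, 4, 4, 4, 2, 2, 2
The 2 values of 17 occupy positions 1–2 → average rank (1+2)/2 = 1.5.
The 3 values of 4 occupy positions 3–5 → average rank 4.
The 3 values of 2 occupy positions 6–8 → average rank 7.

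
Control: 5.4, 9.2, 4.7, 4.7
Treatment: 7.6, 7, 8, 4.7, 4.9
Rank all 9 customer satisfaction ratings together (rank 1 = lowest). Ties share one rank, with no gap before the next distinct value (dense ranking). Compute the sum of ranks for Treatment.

Sorted (ascending): 4.7, 4.7, 4.7, 4.9, 5.4, 7, 7.6, 8, 9.2
The 3 values of 4.7 share dense rank 1.
Remaining distinct values take the next consecutive integers.
Treatment values → pooled ranks: 7.6→5, 7→4, 8→6, 4.7→1, 4.9→2
Rank sum = 5 + 4 + 6 + 1 + 2 = 18

18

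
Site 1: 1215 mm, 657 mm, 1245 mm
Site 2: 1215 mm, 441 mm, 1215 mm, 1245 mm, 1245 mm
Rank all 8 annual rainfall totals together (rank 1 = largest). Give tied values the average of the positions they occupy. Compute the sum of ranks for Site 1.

Sorted (descending): 1245, 1245, 1245, 1215, 1215, 1215, 657, 441
The 3 values of 1245 occupy positions 1–3 → average rank 2.
The 3 values of 1215 occupy positions 4–6 → average rank 5.
Site 1 values → pooled ranks: 1215→5, 657→7, 1245→2
Rank sum = 5 + 7 + 2 = 14

14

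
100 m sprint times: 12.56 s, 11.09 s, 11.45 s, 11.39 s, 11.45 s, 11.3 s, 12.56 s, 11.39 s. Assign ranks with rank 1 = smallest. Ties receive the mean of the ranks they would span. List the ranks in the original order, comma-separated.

7.5, 1, 5.5, 3.5, 5.5, 2, 7.5, 3.5

Sorted (ascending): 11.09, 11.3, 11.39, 11.39, 11.45, 11.45, 12.56, 12.56
The 2 values of 11.39 occupy positions 3–4 → average rank (3+4)/2 = 3.5.
The 2 values of 11.45 occupy positions 5–6 → average rank (5+6)/2 = 5.5.
The 2 values of 12.56 occupy positions 7–8 → average rank (7+8)/2 = 7.5.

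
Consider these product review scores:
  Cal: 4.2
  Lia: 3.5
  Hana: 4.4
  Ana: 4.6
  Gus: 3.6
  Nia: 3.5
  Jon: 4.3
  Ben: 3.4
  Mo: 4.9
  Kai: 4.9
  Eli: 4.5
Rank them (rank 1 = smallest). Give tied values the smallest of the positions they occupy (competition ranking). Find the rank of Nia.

Sorted (ascending): 3.4, 3.5, 3.5, 3.6, 4.2, 4.3, 4.4, 4.5, 4.6, 4.9, 4.9
The 2 values of 3.5 occupy positions 2–3 → each gets rank 2.
The 2 values of 4.9 occupy positions 10–11 → each gets rank 10.
Nia has value 3.5 → rank 2.

2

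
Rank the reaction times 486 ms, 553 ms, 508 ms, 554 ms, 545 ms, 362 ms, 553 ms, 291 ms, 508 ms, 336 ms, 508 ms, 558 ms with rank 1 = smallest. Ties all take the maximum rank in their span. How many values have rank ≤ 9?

Sorted (ascending): 291, 336, 362, 486, 508, 508, 508, 545, 553, 553, 554, 558
The 3 values of 508 occupy positions 5–7 → each gets rank 7.
The 2 values of 553 occupy positions 9–10 → each gets rank 10.
Ranks ≤ 9: {1, 2, 3, 4, 7, 7, 7, 8} → 8 values.

8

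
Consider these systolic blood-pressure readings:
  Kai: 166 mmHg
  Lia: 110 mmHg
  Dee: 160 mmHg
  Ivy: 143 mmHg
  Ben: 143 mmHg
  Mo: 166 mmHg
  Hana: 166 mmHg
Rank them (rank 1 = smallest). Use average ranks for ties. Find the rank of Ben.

Sorted (ascending): 110, 143, 143, 160, 166, 166, 166
The 2 values of 143 occupy positions 2–3 → average rank (2+3)/2 = 2.5.
The 3 values of 166 occupy positions 5–7 → average rank 6.
Ben has value 143 mmHg → rank 2.5.

2.5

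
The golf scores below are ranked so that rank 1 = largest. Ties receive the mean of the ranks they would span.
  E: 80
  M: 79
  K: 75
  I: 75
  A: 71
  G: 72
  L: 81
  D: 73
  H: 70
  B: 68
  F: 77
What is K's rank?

Sorted (descending): 81, 80, 79, 77, 75, 75, 73, 72, 71, 70, 68
The 2 values of 75 occupy positions 5–6 → average rank (5+6)/2 = 5.5.
K has value 75 → rank 5.5.

5.5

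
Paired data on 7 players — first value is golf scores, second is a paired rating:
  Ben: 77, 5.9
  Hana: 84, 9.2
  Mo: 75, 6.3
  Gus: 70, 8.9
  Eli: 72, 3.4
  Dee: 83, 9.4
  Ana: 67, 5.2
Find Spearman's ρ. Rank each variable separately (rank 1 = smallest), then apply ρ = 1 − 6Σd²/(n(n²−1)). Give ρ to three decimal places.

0.643

Ranks of variable 1: 5, 7, 4, 2, 3, 6, 1
Ranks of variable 2: 3, 6, 4, 5, 1, 7, 2
d = r₁ − r₂: 2, 1, 0, -3, 2, -1, -1
d²: 4, 1, 0, 9, 4, 1, 1; Σd² = 20
ρ = 1 − 6·20/(7·48) = 1 − 120/336 = 0.643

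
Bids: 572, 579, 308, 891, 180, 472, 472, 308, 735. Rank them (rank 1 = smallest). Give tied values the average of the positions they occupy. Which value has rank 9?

Sorted (ascending): 180, 308, 308, 472, 472, 572, 579, 735, 891
The 2 values of 308 occupy positions 2–3 → average rank (2+3)/2 = 2.5.
The 2 values of 472 occupy positions 4–5 → average rank (4+5)/2 = 4.5.
Rank 9 → value 891.

891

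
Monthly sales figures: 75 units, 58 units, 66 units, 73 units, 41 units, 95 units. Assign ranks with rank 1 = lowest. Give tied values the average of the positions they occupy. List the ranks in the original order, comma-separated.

5, 2, 3, 4, 1, 6

Sorted (ascending): 41, 58, 66, 73, 75, 95
No ties — each value takes its position as its rank.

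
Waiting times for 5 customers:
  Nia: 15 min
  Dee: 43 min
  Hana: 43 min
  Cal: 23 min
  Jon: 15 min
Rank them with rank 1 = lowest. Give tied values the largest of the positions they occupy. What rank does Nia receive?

Sorted (ascending): 15, 15, 23, 43, 43
The 2 values of 15 occupy positions 1–2 → each gets rank 2.
The 2 values of 43 occupy positions 4–5 → each gets rank 5.
Nia has value 15 min → rank 2.

2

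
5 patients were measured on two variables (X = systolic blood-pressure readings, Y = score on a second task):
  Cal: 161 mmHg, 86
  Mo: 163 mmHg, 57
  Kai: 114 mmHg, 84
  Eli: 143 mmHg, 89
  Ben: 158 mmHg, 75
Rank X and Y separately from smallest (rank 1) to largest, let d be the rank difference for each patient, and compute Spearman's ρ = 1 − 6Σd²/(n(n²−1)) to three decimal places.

Ranks of variable 1: 4, 5, 1, 2, 3
Ranks of variable 2: 4, 1, 3, 5, 2
d = r₁ − r₂: 0, 4, -2, -3, 1
d²: 0, 16, 4, 9, 1; Σd² = 30
ρ = 1 − 6·30/(5·24) = 1 − 180/120 = -0.500

-0.500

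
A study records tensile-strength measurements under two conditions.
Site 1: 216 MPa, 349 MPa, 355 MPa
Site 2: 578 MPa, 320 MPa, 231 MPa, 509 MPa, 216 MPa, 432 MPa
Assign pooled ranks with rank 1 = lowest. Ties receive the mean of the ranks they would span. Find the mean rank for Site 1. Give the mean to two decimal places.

Sorted (ascending): 216, 216, 231, 320, 349, 355, 432, 509, 578
The 2 values of 216 occupy positions 1–2 → average rank (1+2)/2 = 1.5.
Site 1 values → pooled ranks: 216→1.5, 349→5, 355→6
Mean rank = (1.5 + 5 + 6) / 3 = 4.17

4.17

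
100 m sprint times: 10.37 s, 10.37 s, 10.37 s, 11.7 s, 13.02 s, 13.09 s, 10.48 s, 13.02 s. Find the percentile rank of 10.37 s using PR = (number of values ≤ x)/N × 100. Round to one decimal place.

N = 8.
Strictly below 10.37: 0. Equal to 10.37: 3.
PR = 3/8 × 100 = 37.5

37.5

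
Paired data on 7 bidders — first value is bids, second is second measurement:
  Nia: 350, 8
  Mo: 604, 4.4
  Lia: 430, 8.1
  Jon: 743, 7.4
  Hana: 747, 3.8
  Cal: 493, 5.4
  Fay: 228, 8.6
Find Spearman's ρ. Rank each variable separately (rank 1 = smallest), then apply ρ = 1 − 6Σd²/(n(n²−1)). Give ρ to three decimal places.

-0.857

Ranks of variable 1: 2, 5, 3, 6, 7, 4, 1
Ranks of variable 2: 5, 2, 6, 4, 1, 3, 7
d = r₁ − r₂: -3, 3, -3, 2, 6, 1, -6
d²: 9, 9, 9, 4, 36, 1, 36; Σd² = 104
ρ = 1 − 6·104/(7·48) = 1 − 624/336 = -0.857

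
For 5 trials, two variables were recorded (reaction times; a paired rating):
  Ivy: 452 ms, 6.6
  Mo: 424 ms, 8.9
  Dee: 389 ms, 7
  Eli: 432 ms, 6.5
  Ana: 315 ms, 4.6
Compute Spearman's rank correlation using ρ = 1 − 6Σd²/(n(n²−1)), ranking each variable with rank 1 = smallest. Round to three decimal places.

Ranks of variable 1: 5, 3, 2, 4, 1
Ranks of variable 2: 3, 5, 4, 2, 1
d = r₁ − r₂: 2, -2, -2, 2, 0
d²: 4, 4, 4, 4, 0; Σd² = 16
ρ = 1 − 6·16/(5·24) = 1 − 96/120 = 0.200

0.200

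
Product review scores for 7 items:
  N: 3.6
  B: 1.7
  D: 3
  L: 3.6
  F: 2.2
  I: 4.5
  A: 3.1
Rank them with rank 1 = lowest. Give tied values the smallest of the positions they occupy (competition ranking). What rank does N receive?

5

Sorted (ascending): 1.7, 2.2, 3, 3.1, 3.6, 3.6, 4.5
The 2 values of 3.6 occupy positions 5–6 → each gets rank 5.
N has value 3.6 → rank 5.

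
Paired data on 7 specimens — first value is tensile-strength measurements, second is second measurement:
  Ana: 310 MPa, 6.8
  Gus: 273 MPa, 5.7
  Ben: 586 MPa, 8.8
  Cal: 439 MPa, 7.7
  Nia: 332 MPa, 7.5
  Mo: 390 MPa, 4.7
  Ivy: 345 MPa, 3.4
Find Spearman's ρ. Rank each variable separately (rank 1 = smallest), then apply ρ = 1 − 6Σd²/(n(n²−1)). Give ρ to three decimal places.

Ranks of variable 1: 2, 1, 7, 6, 3, 5, 4
Ranks of variable 2: 4, 3, 7, 6, 5, 2, 1
d = r₁ − r₂: -2, -2, 0, 0, -2, 3, 3
d²: 4, 4, 0, 0, 4, 9, 9; Σd² = 30
ρ = 1 − 6·30/(7·48) = 1 − 180/336 = 0.464

0.464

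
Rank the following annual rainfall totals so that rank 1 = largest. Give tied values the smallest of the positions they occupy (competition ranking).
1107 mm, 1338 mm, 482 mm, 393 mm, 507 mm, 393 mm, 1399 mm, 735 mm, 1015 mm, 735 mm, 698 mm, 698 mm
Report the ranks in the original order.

Sorted (descending): 1399, 1338, 1107, 1015, 735, 735, 698, 698, 507, 482, 393, 393
The 2 values of 735 occupy positions 5–6 → each gets rank 5.
The 2 values of 698 occupy positions 7–8 → each gets rank 7.
The 2 values of 393 occupy positions 11–12 → each gets rank 11.

3, 2, 10, 11, 9, 11, 1, 5, 4, 5, 7, 7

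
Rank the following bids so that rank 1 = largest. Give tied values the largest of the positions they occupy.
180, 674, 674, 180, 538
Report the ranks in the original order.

5, 2, 2, 5, 3

Sorted (descending): 674, 674, 538, 180, 180
The 2 values of 674 occupy positions 1–2 → each gets rank 2.
The 2 values of 180 occupy positions 4–5 → each gets rank 5.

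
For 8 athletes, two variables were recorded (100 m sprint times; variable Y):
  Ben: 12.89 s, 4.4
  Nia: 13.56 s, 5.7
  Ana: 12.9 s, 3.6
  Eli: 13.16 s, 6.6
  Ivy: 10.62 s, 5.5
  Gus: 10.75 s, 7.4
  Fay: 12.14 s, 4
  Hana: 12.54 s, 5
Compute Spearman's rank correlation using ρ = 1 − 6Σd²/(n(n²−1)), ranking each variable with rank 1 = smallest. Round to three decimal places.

-0.024

Ranks of variable 1: 5, 8, 6, 7, 1, 2, 3, 4
Ranks of variable 2: 3, 6, 1, 7, 5, 8, 2, 4
d = r₁ − r₂: 2, 2, 5, 0, -4, -6, 1, 0
d²: 4, 4, 25, 0, 16, 36, 1, 0; Σd² = 86
ρ = 1 − 6·86/(8·63) = 1 − 516/504 = -0.024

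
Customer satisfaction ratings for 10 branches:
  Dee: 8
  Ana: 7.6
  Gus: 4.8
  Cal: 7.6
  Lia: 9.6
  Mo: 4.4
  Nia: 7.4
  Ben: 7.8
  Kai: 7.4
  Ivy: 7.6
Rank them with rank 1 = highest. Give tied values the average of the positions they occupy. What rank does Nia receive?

7.5

Sorted (descending): 9.6, 8, 7.8, 7.6, 7.6, 7.6, 7.4, 7.4, 4.8, 4.4
The 3 values of 7.6 occupy positions 4–6 → average rank 5.
The 2 values of 7.4 occupy positions 7–8 → average rank (7+8)/2 = 7.5.
Nia has value 7.4 → rank 7.5.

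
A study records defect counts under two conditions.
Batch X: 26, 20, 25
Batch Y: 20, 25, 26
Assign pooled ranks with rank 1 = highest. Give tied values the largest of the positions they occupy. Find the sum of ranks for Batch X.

Sorted (descending): 26, 26, 25, 25, 20, 20
The 2 values of 26 occupy positions 1–2 → each gets rank 2.
The 2 values of 25 occupy positions 3–4 → each gets rank 4.
The 2 values of 20 occupy positions 5–6 → each gets rank 6.
Batch X values → pooled ranks: 26→2, 20→6, 25→4
Rank sum = 2 + 6 + 4 = 12

12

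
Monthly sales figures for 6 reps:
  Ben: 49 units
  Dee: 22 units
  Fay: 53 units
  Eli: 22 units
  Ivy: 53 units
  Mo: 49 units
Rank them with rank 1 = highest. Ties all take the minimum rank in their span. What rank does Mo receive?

3

Sorted (descending): 53, 53, 49, 49, 22, 22
The 2 values of 53 occupy positions 1–2 → each gets rank 1.
The 2 values of 49 occupy positions 3–4 → each gets rank 3.
The 2 values of 22 occupy positions 5–6 → each gets rank 5.
Mo has value 49 units → rank 3.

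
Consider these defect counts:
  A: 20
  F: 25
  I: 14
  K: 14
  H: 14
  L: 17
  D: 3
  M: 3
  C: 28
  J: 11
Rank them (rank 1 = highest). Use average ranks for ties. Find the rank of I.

6

Sorted (descending): 28, 25, 20, 17, 14, 14, 14, 11, 3, 3
The 3 values of 14 occupy positions 5–7 → average rank 6.
The 2 values of 3 occupy positions 9–10 → average rank (9+10)/2 = 9.5.
I has value 14 → rank 6.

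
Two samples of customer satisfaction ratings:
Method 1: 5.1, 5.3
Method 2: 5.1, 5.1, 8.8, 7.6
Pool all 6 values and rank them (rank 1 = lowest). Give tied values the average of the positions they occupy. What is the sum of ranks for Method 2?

15

Sorted (ascending): 5.1, 5.1, 5.1, 5.3, 7.6, 8.8
The 3 values of 5.1 occupy positions 1–3 → average rank 2.
Method 2 values → pooled ranks: 5.1→2, 5.1→2, 8.8→6, 7.6→5
Rank sum = 2 + 2 + 6 + 5 = 15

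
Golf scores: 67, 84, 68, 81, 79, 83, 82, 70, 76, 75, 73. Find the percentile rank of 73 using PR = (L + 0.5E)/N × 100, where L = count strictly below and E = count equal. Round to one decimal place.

N = 11.
Strictly below 73: 3. Equal to 73: 1.
PR = (3 + 0.5·1)/11 × 100 = 31.8

31.8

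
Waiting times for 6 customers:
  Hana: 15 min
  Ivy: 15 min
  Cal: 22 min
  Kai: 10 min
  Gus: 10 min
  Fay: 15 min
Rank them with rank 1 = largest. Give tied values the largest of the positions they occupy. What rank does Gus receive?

Sorted (descending): 22, 15, 15, 15, 10, 10
The 3 values of 15 occupy positions 2–4 → each gets rank 4.
The 2 values of 10 occupy positions 5–6 → each gets rank 6.
Gus has value 10 min → rank 6.

6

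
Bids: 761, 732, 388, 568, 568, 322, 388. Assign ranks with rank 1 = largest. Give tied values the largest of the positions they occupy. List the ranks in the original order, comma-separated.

Sorted (descending): 761, 732, 568, 568, 388, 388, 322
The 2 values of 568 occupy positions 3–4 → each gets rank 4.
The 2 values of 388 occupy positions 5–6 → each gets rank 6.

1, 2, 6, 4, 4, 7, 6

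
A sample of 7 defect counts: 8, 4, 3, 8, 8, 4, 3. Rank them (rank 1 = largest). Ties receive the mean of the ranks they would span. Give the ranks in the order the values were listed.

Sorted (descending): 8, 8, 8, 4, 4, 3, 3
The 3 values of 8 occupy positions 1–3 → average rank 2.
The 2 values of 4 occupy positions 4–5 → average rank (4+5)/2 = 4.5.
The 2 values of 3 occupy positions 6–7 → average rank (6+7)/2 = 6.5.

2, 4.5, 6.5, 2, 2, 4.5, 6.5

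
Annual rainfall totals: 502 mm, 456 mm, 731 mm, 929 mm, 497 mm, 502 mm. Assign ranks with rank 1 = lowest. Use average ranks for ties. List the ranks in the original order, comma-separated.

Sorted (ascending): 456, 497, 502, 502, 731, 929
The 2 values of 502 occupy positions 3–4 → average rank (3+4)/2 = 3.5.

3.5, 1, 5, 6, 2, 3.5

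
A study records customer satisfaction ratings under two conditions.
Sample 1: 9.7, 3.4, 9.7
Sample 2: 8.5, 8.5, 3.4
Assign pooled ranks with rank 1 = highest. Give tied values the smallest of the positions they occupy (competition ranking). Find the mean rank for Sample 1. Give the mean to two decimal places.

Sorted (descending): 9.7, 9.7, 8.5, 8.5, 3.4, 3.4
The 2 values of 9.7 occupy positions 1–2 → each gets rank 1.
The 2 values of 8.5 occupy positions 3–4 → each gets rank 3.
The 2 values of 3.4 occupy positions 5–6 → each gets rank 5.
Sample 1 values → pooled ranks: 9.7→1, 3.4→5, 9.7→1
Mean rank = (1 + 5 + 1) / 3 = 2.33

2.33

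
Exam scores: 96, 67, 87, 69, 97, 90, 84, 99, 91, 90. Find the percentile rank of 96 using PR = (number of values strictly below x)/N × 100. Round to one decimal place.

N = 10.
Strictly below 96: 7. Equal to 96: 1.
PR = 7/10 × 100 = 70.0

70.0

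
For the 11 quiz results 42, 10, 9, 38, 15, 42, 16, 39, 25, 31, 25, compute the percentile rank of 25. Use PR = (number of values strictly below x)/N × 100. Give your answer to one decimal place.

36.4

N = 11.
Strictly below 25: 4. Equal to 25: 2.
PR = 4/11 × 100 = 36.4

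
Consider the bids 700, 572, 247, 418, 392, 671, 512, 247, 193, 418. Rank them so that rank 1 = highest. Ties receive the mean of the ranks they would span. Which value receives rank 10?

Sorted (descending): 700, 671, 572, 512, 418, 418, 392, 247, 247, 193
The 2 values of 418 occupy positions 5–6 → average rank (5+6)/2 = 5.5.
The 2 values of 247 occupy positions 8–9 → average rank (8+9)/2 = 8.5.
Rank 10 → value 193.

193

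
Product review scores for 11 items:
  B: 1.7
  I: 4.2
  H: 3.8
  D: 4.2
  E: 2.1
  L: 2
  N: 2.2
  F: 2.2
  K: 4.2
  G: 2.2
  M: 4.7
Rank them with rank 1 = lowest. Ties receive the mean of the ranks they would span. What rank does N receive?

5

Sorted (ascending): 1.7, 2, 2.1, 2.2, 2.2, 2.2, 3.8, 4.2, 4.2, 4.2, 4.7
The 3 values of 2.2 occupy positions 4–6 → average rank 5.
The 3 values of 4.2 occupy positions 8–10 → average rank 9.
N has value 2.2 → rank 5.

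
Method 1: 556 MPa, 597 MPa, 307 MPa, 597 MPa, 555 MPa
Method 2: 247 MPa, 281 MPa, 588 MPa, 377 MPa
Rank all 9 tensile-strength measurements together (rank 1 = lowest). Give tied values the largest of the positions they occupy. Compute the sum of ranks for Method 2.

Sorted (ascending): 247, 281, 307, 377, 555, 556, 588, 597, 597
The 2 values of 597 occupy positions 8–9 → each gets rank 9.
Method 2 values → pooled ranks: 247→1, 281→2, 588→7, 377→4
Rank sum = 1 + 2 + 7 + 4 = 14

14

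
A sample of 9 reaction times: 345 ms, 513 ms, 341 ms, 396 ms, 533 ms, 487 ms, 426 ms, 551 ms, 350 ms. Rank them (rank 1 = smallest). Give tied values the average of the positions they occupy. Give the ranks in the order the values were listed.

2, 7, 1, 4, 8, 6, 5, 9, 3

Sorted (ascending): 341, 345, 350, 396, 426, 487, 513, 533, 551
No ties — each value takes its position as its rank.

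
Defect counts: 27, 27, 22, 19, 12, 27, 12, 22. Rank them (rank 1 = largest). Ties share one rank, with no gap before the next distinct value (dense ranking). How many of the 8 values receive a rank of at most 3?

6

Sorted (descending): 27, 27, 27, 22, 22, 19, 12, 12
The 3 values of 27 share dense rank 1.
The 2 values of 22 share dense rank 2.
The 2 values of 12 share dense rank 4.
Remaining distinct values take the next consecutive integers.
Ranks ≤ 3: {1, 1, 1, 2, 2, 3} → 6 values.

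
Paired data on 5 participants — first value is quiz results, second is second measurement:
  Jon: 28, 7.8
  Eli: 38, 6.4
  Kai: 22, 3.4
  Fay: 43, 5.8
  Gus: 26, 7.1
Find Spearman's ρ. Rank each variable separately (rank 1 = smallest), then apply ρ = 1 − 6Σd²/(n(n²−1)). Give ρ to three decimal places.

0.100

Ranks of variable 1: 3, 4, 1, 5, 2
Ranks of variable 2: 5, 3, 1, 2, 4
d = r₁ − r₂: -2, 1, 0, 3, -2
d²: 4, 1, 0, 9, 4; Σd² = 18
ρ = 1 − 6·18/(5·24) = 1 − 108/120 = 0.100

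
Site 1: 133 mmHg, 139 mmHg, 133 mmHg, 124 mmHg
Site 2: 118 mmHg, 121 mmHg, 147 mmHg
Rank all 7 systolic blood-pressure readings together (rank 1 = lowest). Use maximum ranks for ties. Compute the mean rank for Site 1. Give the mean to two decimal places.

4.75

Sorted (ascending): 118, 121, 124, 133, 133, 139, 147
The 2 values of 133 occupy positions 4–5 → each gets rank 5.
Site 1 values → pooled ranks: 133→5, 139→6, 133→5, 124→3
Mean rank = (5 + 6 + 5 + 3) / 4 = 4.75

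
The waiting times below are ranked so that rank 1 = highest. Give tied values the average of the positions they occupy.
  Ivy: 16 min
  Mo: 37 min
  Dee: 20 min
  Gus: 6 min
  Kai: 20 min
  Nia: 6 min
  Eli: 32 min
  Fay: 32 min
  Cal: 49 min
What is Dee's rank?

Sorted (descending): 49, 37, 32, 32, 20, 20, 16, 6, 6
The 2 values of 32 occupy positions 3–4 → average rank (3+4)/2 = 3.5.
The 2 values of 20 occupy positions 5–6 → average rank (5+6)/2 = 5.5.
The 2 values of 6 occupy positions 8–9 → average rank (8+9)/2 = 8.5.
Dee has value 20 min → rank 5.5.

5.5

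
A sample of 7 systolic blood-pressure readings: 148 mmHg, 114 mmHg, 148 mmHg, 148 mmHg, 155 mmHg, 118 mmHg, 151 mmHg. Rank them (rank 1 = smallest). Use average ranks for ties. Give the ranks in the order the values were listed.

4, 1, 4, 4, 7, 2, 6

Sorted (ascending): 114, 118, 148, 148, 148, 151, 155
The 3 values of 148 occupy positions 3–5 → average rank 4.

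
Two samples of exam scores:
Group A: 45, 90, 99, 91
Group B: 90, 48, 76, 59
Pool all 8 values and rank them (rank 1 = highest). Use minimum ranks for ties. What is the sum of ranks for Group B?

21

Sorted (descending): 99, 91, 90, 90, 76, 59, 48, 45
The 2 values of 90 occupy positions 3–4 → each gets rank 3.
Group B values → pooled ranks: 90→3, 48→7, 76→5, 59→6
Rank sum = 3 + 7 + 5 + 6 = 21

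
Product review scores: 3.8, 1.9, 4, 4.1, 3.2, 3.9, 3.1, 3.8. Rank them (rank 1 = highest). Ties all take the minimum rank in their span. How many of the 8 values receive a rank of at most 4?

Sorted (descending): 4.1, 4, 3.9, 3.8, 3.8, 3.2, 3.1, 1.9
The 2 values of 3.8 occupy positions 4–5 → each gets rank 4.
Ranks ≤ 4: {1, 2, 3, 4, 4} → 5 values.

5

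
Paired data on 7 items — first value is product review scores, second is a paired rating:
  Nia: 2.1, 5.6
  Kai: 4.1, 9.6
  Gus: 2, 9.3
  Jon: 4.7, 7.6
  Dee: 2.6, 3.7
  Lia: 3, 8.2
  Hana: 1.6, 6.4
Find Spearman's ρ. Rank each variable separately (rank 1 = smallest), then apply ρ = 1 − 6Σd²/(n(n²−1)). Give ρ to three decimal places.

0.286

Ranks of variable 1: 3, 6, 2, 7, 4, 5, 1
Ranks of variable 2: 2, 7, 6, 4, 1, 5, 3
d = r₁ − r₂: 1, -1, -4, 3, 3, 0, -2
d²: 1, 1, 16, 9, 9, 0, 4; Σd² = 40
ρ = 1 − 6·40/(7·48) = 1 − 240/336 = 0.286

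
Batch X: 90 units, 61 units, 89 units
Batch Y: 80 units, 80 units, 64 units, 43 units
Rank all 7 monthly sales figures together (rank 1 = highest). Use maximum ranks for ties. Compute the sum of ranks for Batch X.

Sorted (descending): 90, 89, 80, 80, 64, 61, 43
The 2 values of 80 occupy positions 3–4 → each gets rank 4.
Batch X values → pooled ranks: 90→1, 61→6, 89→2
Rank sum = 1 + 6 + 2 = 9

9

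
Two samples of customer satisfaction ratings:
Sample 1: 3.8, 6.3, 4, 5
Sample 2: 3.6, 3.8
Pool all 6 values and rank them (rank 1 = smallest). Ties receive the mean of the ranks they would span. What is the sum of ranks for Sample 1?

17.5

Sorted (ascending): 3.6, 3.8, 3.8, 4, 5, 6.3
The 2 values of 3.8 occupy positions 2–3 → average rank (2+3)/2 = 2.5.
Sample 1 values → pooled ranks: 3.8→2.5, 6.3→6, 4→4, 5→5
Rank sum = 2.5 + 6 + 4 + 5 = 17.5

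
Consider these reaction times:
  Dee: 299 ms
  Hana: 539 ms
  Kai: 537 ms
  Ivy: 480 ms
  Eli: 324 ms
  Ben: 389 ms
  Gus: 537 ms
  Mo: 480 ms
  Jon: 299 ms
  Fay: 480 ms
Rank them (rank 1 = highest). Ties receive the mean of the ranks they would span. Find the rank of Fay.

5

Sorted (descending): 539, 537, 537, 480, 480, 480, 389, 324, 299, 299
The 2 values of 537 occupy positions 2–3 → average rank (2+3)/2 = 2.5.
The 3 values of 480 occupy positions 4–6 → average rank 5.
The 2 values of 299 occupy positions 9–10 → average rank (9+10)/2 = 9.5.
Fay has value 480 ms → rank 5.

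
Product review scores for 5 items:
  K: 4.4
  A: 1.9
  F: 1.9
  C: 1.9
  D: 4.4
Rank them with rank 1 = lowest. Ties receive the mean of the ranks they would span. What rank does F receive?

Sorted (ascending): 1.9, 1.9, 1.9, 4.4, 4.4
The 3 values of 1.9 occupy positions 1–3 → average rank 2.
The 2 values of 4.4 occupy positions 4–5 → average rank (4+5)/2 = 4.5.
F has value 1.9 → rank 2.

2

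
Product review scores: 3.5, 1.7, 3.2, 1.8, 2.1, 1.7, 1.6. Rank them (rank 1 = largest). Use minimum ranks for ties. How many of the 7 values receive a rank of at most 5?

6

Sorted (descending): 3.5, 3.2, 2.1, 1.8, 1.7, 1.7, 1.6
The 2 values of 1.7 occupy positions 5–6 → each gets rank 5.
Ranks ≤ 5: {1, 2, 3, 4, 5, 5} → 6 values.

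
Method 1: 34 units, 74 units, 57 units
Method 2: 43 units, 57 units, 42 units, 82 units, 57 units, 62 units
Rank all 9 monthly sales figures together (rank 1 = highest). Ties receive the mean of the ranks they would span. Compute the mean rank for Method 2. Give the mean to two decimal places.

Sorted (descending): 82, 74, 62, 57, 57, 57, 43, 42, 34
The 3 values of 57 occupy positions 4–6 → average rank 5.
Method 2 values → pooled ranks: 43→7, 57→5, 42→8, 82→1, 57→5, 62→3
Mean rank = (7 + 5 + 8 + 1 + 5 + 3) / 6 = 4.83

4.83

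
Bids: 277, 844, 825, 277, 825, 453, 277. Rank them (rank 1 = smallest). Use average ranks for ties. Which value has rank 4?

453

Sorted (ascending): 277, 277, 277, 453, 825, 825, 844
The 3 values of 277 occupy positions 1–3 → average rank 2.
The 2 values of 825 occupy positions 5–6 → average rank (5+6)/2 = 5.5.
Rank 4 → value 453.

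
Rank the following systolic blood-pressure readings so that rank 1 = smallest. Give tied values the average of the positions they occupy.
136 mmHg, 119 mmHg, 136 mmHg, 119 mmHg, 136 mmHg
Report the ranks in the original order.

4, 1.5, 4, 1.5, 4

Sorted (ascending): 119, 119, 136, 136, 136
The 2 values of 119 occupy positions 1–2 → average rank (1+2)/2 = 1.5.
The 3 values of 136 occupy positions 3–5 → average rank 4.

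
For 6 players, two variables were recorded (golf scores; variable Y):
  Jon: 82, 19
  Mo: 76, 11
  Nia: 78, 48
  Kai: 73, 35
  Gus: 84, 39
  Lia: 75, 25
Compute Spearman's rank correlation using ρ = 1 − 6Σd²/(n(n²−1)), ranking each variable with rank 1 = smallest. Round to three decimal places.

0.200

Ranks of variable 1: 5, 3, 4, 1, 6, 2
Ranks of variable 2: 2, 1, 6, 4, 5, 3
d = r₁ − r₂: 3, 2, -2, -3, 1, -1
d²: 9, 4, 4, 9, 1, 1; Σd² = 28
ρ = 1 − 6·28/(6·35) = 1 − 168/210 = 0.200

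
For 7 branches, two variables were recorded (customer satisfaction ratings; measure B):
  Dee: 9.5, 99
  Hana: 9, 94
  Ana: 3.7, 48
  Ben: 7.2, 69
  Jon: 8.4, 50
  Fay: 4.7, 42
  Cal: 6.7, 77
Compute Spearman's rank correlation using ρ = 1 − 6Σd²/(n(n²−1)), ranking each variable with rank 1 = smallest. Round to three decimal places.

0.821

Ranks of variable 1: 7, 6, 1, 4, 5, 2, 3
Ranks of variable 2: 7, 6, 2, 4, 3, 1, 5
d = r₁ − r₂: 0, 0, -1, 0, 2, 1, -2
d²: 0, 0, 1, 0, 4, 1, 4; Σd² = 10
ρ = 1 − 6·10/(7·48) = 1 − 60/336 = 0.821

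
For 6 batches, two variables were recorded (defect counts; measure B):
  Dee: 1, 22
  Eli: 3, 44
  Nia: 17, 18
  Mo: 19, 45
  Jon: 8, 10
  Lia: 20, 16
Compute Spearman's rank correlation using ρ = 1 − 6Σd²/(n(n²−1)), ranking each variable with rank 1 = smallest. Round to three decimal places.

Ranks of variable 1: 1, 2, 4, 5, 3, 6
Ranks of variable 2: 4, 5, 3, 6, 1, 2
d = r₁ − r₂: -3, -3, 1, -1, 2, 4
d²: 9, 9, 1, 1, 4, 16; Σd² = 40
ρ = 1 − 6·40/(6·35) = 1 − 240/210 = -0.143

-0.143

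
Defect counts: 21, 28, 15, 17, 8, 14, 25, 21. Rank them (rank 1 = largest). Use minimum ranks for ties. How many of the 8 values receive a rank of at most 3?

4

Sorted (descending): 28, 25, 21, 21, 17, 15, 14, 8
The 2 values of 21 occupy positions 3–4 → each gets rank 3.
Ranks ≤ 3: {1, 2, 3, 3} → 4 values.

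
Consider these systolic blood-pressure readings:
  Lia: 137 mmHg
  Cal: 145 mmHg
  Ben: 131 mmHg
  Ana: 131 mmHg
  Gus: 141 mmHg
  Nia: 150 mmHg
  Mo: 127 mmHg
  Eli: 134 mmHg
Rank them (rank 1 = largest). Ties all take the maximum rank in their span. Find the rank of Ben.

Sorted (descending): 150, 145, 141, 137, 134, 131, 131, 127
The 2 values of 131 occupy positions 6–7 → each gets rank 7.
Ben has value 131 mmHg → rank 7.

7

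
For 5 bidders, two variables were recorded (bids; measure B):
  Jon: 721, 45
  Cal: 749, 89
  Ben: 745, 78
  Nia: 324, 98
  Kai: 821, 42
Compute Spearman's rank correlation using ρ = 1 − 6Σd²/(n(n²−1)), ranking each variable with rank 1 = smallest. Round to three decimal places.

Ranks of variable 1: 2, 4, 3, 1, 5
Ranks of variable 2: 2, 4, 3, 5, 1
d = r₁ − r₂: 0, 0, 0, -4, 4
d²: 0, 0, 0, 16, 16; Σd² = 32
ρ = 1 − 6·32/(5·24) = 1 − 192/120 = -0.600

-0.600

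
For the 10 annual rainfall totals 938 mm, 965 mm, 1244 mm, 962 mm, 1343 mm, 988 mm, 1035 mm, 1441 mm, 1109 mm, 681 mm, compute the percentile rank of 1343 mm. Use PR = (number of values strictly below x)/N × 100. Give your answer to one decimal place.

80.0

N = 10.
Strictly below 1343: 8. Equal to 1343: 1.
PR = 8/10 × 100 = 80.0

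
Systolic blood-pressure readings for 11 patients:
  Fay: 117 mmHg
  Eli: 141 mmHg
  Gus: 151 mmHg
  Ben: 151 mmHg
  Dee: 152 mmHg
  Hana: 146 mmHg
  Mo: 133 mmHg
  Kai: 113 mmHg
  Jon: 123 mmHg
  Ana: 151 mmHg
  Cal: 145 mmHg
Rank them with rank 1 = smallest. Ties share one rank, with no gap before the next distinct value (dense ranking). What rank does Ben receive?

8

Sorted (ascending): 113, 117, 123, 133, 141, 145, 146, 151, 151, 151, 152
The 3 values of 151 share dense rank 8.
Remaining distinct values take the next consecutive integers.
Ben has value 151 mmHg → rank 8.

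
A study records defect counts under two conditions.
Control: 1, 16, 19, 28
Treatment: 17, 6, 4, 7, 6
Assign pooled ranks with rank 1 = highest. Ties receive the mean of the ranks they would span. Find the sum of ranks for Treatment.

Sorted (descending): 28, 19, 17, 16, 7, 6, 6, 4, 1
The 2 values of 6 occupy positions 6–7 → average rank (6+7)/2 = 6.5.
Treatment values → pooled ranks: 17→3, 6→6.5, 4→8, 7→5, 6→6.5
Rank sum = 3 + 6.5 + 8 + 5 + 6.5 = 29

29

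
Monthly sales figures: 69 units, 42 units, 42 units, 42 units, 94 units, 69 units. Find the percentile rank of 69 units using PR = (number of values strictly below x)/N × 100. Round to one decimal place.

50.0

N = 6.
Strictly below 69: 3. Equal to 69: 2.
PR = 3/6 × 100 = 50.0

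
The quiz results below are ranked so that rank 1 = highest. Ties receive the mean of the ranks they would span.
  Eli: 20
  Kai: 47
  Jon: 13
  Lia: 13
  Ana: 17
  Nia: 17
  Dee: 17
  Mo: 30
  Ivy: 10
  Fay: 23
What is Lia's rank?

Sorted (descending): 47, 30, 23, 20, 17, 17, 17, 13, 13, 10
The 3 values of 17 occupy positions 5–7 → average rank 6.
The 2 values of 13 occupy positions 8–9 → average rank (8+9)/2 = 8.5.
Lia has value 13 → rank 8.5.

8.5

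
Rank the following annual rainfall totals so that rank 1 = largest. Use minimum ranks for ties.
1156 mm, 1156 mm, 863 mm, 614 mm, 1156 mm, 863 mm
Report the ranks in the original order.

1, 1, 4, 6, 1, 4

Sorted (descending): 1156, 1156, 1156, 863, 863, 614
The 3 values of 1156 occupy positions 1–3 → each gets rank 1.
The 2 values of 863 occupy positions 4–5 → each gets rank 4.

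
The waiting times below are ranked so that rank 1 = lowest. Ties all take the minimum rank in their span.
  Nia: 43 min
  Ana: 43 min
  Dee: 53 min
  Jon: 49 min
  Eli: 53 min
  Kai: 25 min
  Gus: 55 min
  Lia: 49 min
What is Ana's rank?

Sorted (ascending): 25, 43, 43, 49, 49, 53, 53, 55
The 2 values of 43 occupy positions 2–3 → each gets rank 2.
The 2 values of 49 occupy positions 4–5 → each gets rank 4.
The 2 values of 53 occupy positions 6–7 → each gets rank 6.
Ana has value 43 min → rank 2.

2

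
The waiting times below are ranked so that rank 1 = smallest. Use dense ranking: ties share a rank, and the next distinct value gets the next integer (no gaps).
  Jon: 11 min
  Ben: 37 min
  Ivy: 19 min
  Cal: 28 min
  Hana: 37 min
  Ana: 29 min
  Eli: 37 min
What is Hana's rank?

Sorted (ascending): 11, 19, 28, 29, 37, 37, 37
The 3 values of 37 share dense rank 5.
Remaining distinct values take the next consecutive integers.
Hana has value 37 min → rank 5.

5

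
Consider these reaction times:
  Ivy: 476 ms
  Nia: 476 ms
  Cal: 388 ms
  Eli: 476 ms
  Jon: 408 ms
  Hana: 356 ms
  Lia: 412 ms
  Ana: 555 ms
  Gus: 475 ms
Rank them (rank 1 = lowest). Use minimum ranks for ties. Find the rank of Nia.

6

Sorted (ascending): 356, 388, 408, 412, 475, 476, 476, 476, 555
The 3 values of 476 occupy positions 6–8 → each gets rank 6.
Nia has value 476 ms → rank 6.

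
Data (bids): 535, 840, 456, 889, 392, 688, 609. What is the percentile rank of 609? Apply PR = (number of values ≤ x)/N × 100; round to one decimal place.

57.1

N = 7.
Strictly below 609: 3. Equal to 609: 1.
PR = 4/7 × 100 = 57.1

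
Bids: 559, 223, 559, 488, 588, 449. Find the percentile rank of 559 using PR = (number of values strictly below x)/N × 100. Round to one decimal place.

50.0

N = 6.
Strictly below 559: 3. Equal to 559: 2.
PR = 3/6 × 100 = 50.0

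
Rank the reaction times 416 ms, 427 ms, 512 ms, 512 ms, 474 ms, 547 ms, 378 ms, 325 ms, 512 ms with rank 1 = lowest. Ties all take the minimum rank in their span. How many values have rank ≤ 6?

8

Sorted (ascending): 325, 378, 416, 427, 474, 512, 512, 512, 547
The 3 values of 512 occupy positions 6–8 → each gets rank 6.
Ranks ≤ 6: {1, 2, 3, 4, 5, 6, 6, 6} → 8 values.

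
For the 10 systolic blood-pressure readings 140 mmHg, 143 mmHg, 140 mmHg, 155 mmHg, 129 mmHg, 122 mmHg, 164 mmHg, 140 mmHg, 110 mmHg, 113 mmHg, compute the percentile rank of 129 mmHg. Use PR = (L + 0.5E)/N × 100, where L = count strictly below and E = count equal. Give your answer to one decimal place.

N = 10.
Strictly below 129: 3. Equal to 129: 1.
PR = (3 + 0.5·1)/10 × 100 = 35.0

35.0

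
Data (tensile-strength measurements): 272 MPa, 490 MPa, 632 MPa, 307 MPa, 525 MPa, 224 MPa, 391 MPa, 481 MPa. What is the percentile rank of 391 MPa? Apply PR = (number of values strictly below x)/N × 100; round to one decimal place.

37.5

N = 8.
Strictly below 391: 3. Equal to 391: 1.
PR = 3/8 × 100 = 37.5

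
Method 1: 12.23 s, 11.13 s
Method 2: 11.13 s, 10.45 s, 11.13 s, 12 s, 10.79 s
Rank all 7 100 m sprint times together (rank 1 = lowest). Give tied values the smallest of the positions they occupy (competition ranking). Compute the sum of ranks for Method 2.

Sorted (ascending): 10.45, 10.79, 11.13, 11.13, 11.13, 12, 12.23
The 3 values of 11.13 occupy positions 3–5 → each gets rank 3.
Method 2 values → pooled ranks: 11.13→3, 10.45→1, 11.13→3, 12→6, 10.79→2
Rank sum = 3 + 1 + 3 + 6 + 2 = 15

15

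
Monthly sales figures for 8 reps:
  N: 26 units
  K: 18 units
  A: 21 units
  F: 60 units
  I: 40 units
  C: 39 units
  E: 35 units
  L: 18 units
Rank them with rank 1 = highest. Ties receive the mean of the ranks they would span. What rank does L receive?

7.5

Sorted (descending): 60, 40, 39, 35, 26, 21, 18, 18
The 2 values of 18 occupy positions 7–8 → average rank (7+8)/2 = 7.5.
L has value 18 units → rank 7.5.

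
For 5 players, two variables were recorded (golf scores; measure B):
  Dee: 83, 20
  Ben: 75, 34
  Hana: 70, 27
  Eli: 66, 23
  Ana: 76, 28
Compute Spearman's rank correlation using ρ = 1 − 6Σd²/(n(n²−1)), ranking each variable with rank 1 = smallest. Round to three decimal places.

-0.100

Ranks of variable 1: 5, 3, 2, 1, 4
Ranks of variable 2: 1, 5, 3, 2, 4
d = r₁ − r₂: 4, -2, -1, -1, 0
d²: 16, 4, 1, 1, 0; Σd² = 22
ρ = 1 − 6·22/(5·24) = 1 − 132/120 = -0.100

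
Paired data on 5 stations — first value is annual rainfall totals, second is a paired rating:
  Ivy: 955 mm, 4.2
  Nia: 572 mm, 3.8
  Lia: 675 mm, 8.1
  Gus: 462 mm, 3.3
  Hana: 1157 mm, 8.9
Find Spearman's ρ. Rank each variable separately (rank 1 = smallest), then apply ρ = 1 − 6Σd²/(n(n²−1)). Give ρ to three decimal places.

0.900

Ranks of variable 1: 4, 2, 3, 1, 5
Ranks of variable 2: 3, 2, 4, 1, 5
d = r₁ − r₂: 1, 0, -1, 0, 0
d²: 1, 0, 1, 0, 0; Σd² = 2
ρ = 1 − 6·2/(5·24) = 1 − 12/120 = 0.900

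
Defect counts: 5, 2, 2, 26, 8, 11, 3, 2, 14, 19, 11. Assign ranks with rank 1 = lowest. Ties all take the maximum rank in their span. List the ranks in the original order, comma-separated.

5, 3, 3, 11, 6, 8, 4, 3, 9, 10, 8

Sorted (ascending): 2, 2, 2, 3, 5, 8, 11, 11, 14, 19, 26
The 3 values of 2 occupy positions 1–3 → each gets rank 3.
The 2 values of 11 occupy positions 7–8 → each gets rank 8.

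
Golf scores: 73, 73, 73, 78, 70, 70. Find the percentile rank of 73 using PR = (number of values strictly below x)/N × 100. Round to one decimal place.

33.3

N = 6.
Strictly below 73: 2. Equal to 73: 3.
PR = 2/6 × 100 = 33.3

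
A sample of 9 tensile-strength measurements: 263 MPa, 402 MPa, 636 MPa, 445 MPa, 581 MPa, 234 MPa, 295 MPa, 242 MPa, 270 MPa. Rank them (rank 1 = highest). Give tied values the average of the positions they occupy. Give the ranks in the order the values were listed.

Sorted (descending): 636, 581, 445, 402, 295, 270, 263, 242, 234
No ties — each value takes its position as its rank.

7, 4, 1, 3, 2, 9, 5, 8, 6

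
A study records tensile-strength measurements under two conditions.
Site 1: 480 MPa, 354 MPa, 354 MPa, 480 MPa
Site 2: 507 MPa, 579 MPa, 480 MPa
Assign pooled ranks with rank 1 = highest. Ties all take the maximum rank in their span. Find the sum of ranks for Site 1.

24

Sorted (descending): 579, 507, 480, 480, 480, 354, 354
The 3 values of 480 occupy positions 3–5 → each gets rank 5.
The 2 values of 354 occupy positions 6–7 → each gets rank 7.
Site 1 values → pooled ranks: 480→5, 354→7, 354→7, 480→5
Rank sum = 5 + 7 + 7 + 5 = 24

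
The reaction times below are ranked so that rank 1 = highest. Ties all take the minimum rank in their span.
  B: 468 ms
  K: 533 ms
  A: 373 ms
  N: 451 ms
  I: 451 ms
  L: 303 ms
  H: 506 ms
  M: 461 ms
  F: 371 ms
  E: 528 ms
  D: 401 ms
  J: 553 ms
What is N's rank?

Sorted (descending): 553, 533, 528, 506, 468, 461, 451, 451, 401, 373, 371, 303
The 2 values of 451 occupy positions 7–8 → each gets rank 7.
N has value 451 ms → rank 7.

7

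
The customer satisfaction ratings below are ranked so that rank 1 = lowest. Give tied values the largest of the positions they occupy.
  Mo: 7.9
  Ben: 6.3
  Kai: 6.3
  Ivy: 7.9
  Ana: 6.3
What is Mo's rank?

5

Sorted (ascending): 6.3, 6.3, 6.3, 7.9, 7.9
The 3 values of 6.3 occupy positions 1–3 → each gets rank 3.
The 2 values of 7.9 occupy positions 4–5 → each gets rank 5.
Mo has value 7.9 → rank 5.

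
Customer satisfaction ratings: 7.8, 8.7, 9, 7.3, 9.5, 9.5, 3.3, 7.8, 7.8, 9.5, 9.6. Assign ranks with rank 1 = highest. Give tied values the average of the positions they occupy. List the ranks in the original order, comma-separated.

8, 6, 5, 10, 3, 3, 11, 8, 8, 3, 1

Sorted (descending): 9.6, 9.5, 9.5, 9.5, 9, 8.7, 7.8, 7.8, 7.8, 7.3, 3.3
The 3 values of 9.5 occupy positions 2–4 → average rank 3.
The 3 values of 7.8 occupy positions 7–9 → average rank 8.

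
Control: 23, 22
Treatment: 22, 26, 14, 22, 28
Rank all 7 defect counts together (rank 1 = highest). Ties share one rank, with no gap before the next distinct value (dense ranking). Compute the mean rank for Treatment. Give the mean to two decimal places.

Sorted (descending): 28, 26, 23, 22, 22, 22, 14
The 3 values of 22 share dense rank 4.
Remaining distinct values take the next consecutive integers.
Treatment values → pooled ranks: 22→4, 26→2, 14→5, 22→4, 28→1
Mean rank = (4 + 2 + 5 + 4 + 1) / 5 = 3.20

3.20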